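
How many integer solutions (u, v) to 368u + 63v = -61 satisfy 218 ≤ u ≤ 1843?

gcd(368, 63) = 1  (368 = 5*63 + 53, 63 = 1*53 + 10, 53 = 5*10 + 3, 10 = 3*3 + 1, 3 = 3*1).
Back-substituting, 368*(-19) + 63*(111) = 1.
Scale by -61: particular solution (1159, -6771); reduce u mod 63: (25, -147).
General solution: u = 25 + 63t, v = -147 - 368t for integer t.
218 ≤ 25 + 63t ≤ 1843 gives t ∈ [4, 28], which is 25 values.

25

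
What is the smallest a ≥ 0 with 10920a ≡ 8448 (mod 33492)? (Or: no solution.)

gcd(33492, 10920):
  33492 = 3*10920 + 732
  10920 = 14*732 + 672
  732 = 1*672 + 60
  672 = 11*60 + 12
  60 = 5*12
so gcd(33492, 10920) = 12.
12 divides 8448, so solutions exist.
Back-substitute for Bézout coefficients:
  12 = 672 - 11*60
  ... = 10920*(549) + 33492*(-179)
So 10920*(549) ≡ 12 (mod 33492); multiply by 704: a ≡ 386496 (mod 2791).
Smallest nonnegative: a = 386496 mod 2791 = 1338.

1338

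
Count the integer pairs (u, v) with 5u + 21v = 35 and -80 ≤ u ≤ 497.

28

gcd(21, 5) = 1.
By Bézout, 5*(-4) + 21*(1) = 1.
Particular solution: (7, 0).
General solution: u = 7 + 21t, v = 0 - 5t for integer t.
-80 ≤ 7 + 21t ≤ 497 gives t ∈ [-4, 23], which is 28 values.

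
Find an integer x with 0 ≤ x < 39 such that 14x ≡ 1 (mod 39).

gcd(39, 14):
  39 = 2×14 + 11
  14 = 1×11 + 3
  11 = 3×3 + 2
  3 = 1×2 + 1
  2 = 2×1
so gcd(39, 14) = 1.
Back-substitute for Bézout coefficients:
  1 = 3 - 1×2
  ... = 14×(14) + 39×(-5)
So 14×14 ≡ 1 (mod 39), and 14 mod 39 = 14.

14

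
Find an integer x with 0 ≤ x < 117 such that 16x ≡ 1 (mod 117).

gcd(117, 16) = 1.
By Bézout, 16·(22) + 117·(-3) = 1.
So 16·22 ≡ 1 (mod 117), and 22 mod 117 = 22.

22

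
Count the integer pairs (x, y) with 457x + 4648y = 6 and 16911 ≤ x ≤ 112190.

gcd(4648, 457) = 1.
By Bézout, 457*(417) + 4648*(-41) = 1.
Particular solution: (2502, -246).
General solution: x = 2502 + 4648t, y = -246 - 457t for integer t.
16911 ≤ 2502 + 4648t ≤ 112190 gives t ∈ [4, 23], which is 20 values.

20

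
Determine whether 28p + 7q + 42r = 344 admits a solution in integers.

gcd(28, 7) = 7  (28 = 4×7).
gcd(7, 42) = 7.
7 does not divide 344 (remainder 1), so no integer solutions.

no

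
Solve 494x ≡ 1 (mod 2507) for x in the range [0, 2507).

1355

gcd(2507, 494) = 1.
By Bézout, 494*(-1152) + 2507*(227) = 1.
So 494*-1152 ≡ 1 (mod 2507), and -1152 mod 2507 = 1355.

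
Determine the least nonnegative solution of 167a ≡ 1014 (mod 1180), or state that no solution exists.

642

gcd(1180, 167) = 1.
1 divides 1014, so solutions exist.
By Bézout, 167×(-537) + 1180×(76) = 1.
So 167×(-537) ≡ 1 (mod 1180); multiply by 1014: a ≡ -544518 (mod 1180).
Smallest nonnegative: a = -544518 mod 1180 = 642.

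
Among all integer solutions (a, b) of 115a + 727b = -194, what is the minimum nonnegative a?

169

gcd(727, 115) = 1.
1 divides -194, so solutions exist.
By Bézout, 115×(-177) + 727×(28) = 1.
Scale by -194/1 = -194: (a₀, b₀) = (34338, -5432).
General solution: a = 34338 + 727t, b = -5432 - 115t for integer t.
a ≥ 0: smallest is 34338 mod 727 = 169 (at t = -47), with b = -27.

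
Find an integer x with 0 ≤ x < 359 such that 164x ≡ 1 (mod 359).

81

gcd(359, 164) = 1.
By Bézout, 164*(81) + 359*(-37) = 1.
So 164*81 ≡ 1 (mod 359), and 81 mod 359 = 81.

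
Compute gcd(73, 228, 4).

gcd(228, 73):
  228 = 3·73 + 9
  73 = 8·9 + 1
  9 = 9·1
so gcd(228, 73) = 1.
gcd(1, 4) = 1.

1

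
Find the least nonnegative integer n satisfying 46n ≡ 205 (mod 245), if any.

gcd(245, 46) = 1  (245 = 5*46 + 15, 46 = 3*15 + 1, 15 = 15*1).
1 divides 205, so solutions exist.
Back-substituting, 46*(16) + 245*(-3) = 1.
So 46*(16) ≡ 1 (mod 245); multiply by 205: n ≡ 3280 (mod 245).
Smallest nonnegative: n = 3280 mod 245 = 95.

95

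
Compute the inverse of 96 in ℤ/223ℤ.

151

gcd(223, 96) = 1  (223 = 2·96 + 31, 96 = 3·31 + 3, 31 = 10·3 + 1, 3 = 3·1).
Back-substituting, 96·(-72) + 223·(31) = 1.
So 96·-72 ≡ 1 (mod 223), and -72 mod 223 = 151.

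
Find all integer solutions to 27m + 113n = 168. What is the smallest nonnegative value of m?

69

gcd(113, 27):
  113 = 4×27 + 5
  27 = 5×5 + 2
  5 = 2×2 + 1
  2 = 2×1
so gcd(113, 27) = 1.
1 divides 168, so solutions exist.
Back-substitute for Bézout coefficients:
  1 = 5 - 2×2
  ... = 27×(-46) + 113×(11)
Scale by 168/1 = 168: (m₀, n₀) = (-7728, 1848).
General solution: m = -7728 + 113t, n = 1848 - 27t for integer t.
m ≥ 0: smallest is -7728 mod 113 = 69 (at t = 69), with n = -15.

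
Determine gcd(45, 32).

1

gcd(45, 32):
  45 = 1*32 + 13
  32 = 2*13 + 6
  13 = 2*6 + 1
  6 = 6*1
so gcd(45, 32) = 1.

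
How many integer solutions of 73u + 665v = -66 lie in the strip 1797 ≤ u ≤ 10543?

13

gcd(665, 73) = 1  (665 = 9×73 + 8, 73 = 9×8 + 1, 8 = 8×1).
Back-substituting, 73×(82) + 665×(-9) = 1.
Scale by -66: particular solution (-5412, 594); reduce u mod 665: (573, -63).
General solution: u = 573 + 665t, v = -63 - 73t for integer t.
1797 ≤ 573 + 665t ≤ 10543 gives t ∈ [2, 14], which is 13 values.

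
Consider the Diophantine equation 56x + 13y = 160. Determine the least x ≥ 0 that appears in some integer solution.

gcd(56, 13) = 1  (56 = 4*13 + 4, 13 = 3*4 + 1, 4 = 4*1).
1 divides 160, so solutions exist.
Back-substituting, 56*(-3) + 13*(13) = 1.
Scale by 160/1 = 160: (x₀, y₀) = (-480, 2080).
General solution: x = -480 + 13t, y = 2080 - 56t for integer t.
x ≥ 0: smallest is -480 mod 13 = 1 (at t = 37), with y = 8.

1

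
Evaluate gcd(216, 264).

24

gcd(264, 216) = 24  (264 = 1×216 + 48, 216 = 4×48 + 24, 48 = 2×24).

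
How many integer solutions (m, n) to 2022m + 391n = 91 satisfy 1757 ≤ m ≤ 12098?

27

gcd(2022, 391) = 1  (2022 = 5×391 + 67, 391 = 5×67 + 56, 67 = 1×56 + 11, 56 = 5×11 + 1, 11 = 11×1).
Back-substituting, 2022×(-35) + 391×(181) = 1.
Scale by 91: particular solution (-3185, 16471); reduce m mod 391: (334, -1727).
General solution: m = 334 + 391t, n = -1727 - 2022t for integer t.
1757 ≤ 334 + 391t ≤ 12098 gives t ∈ [4, 30], which is 27 values.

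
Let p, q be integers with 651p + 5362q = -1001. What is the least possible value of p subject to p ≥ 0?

435

gcd(5362, 651):
  5362 = 8·651 + 154
  651 = 4·154 + 35
  154 = 4·35 + 14
  35 = 2·14 + 7
  14 = 2·7
so gcd(5362, 651) = 7.
7 divides -1001, so solutions exist.
Back-substitute for Bézout coefficients:
  7 = 35 - 2·14
  ... = 651·(313) + 5362·(-38)
Scale by -1001/7 = -143: (p₀, q₀) = (-44759, 5434).
General solution: p = -44759 + 766t, q = 5434 - 93t for integer t.
p ≥ 0: smallest is -44759 mod 766 = 435 (at t = 59), with q = -53.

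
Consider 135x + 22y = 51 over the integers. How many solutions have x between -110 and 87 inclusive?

gcd(135, 22) = 1.
By Bézout, 135×(-7) + 22×(43) = 1.
Particular solution: (17, -102).
General solution: x = 17 + 22t, y = -102 - 135t for integer t.
-110 ≤ 17 + 22t ≤ 87 gives t ∈ [-5, 3], which is 9 values.

9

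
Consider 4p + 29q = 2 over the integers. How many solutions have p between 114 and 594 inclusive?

gcd(29, 4) = 1  (29 = 7·4 + 1, 4 = 4·1).
Back-substituting, 4·(-7) + 29·(1) = 1.
Scale by 2: particular solution (-14, 2); reduce p mod 29: (15, -2).
General solution: p = 15 + 29t, q = -2 - 4t for integer t.
114 ≤ 15 + 29t ≤ 594 gives t ∈ [4, 19], which is 16 values.

16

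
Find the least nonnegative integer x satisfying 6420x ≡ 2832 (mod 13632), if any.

gcd(13632, 6420) = 12  (13632 = 2×6420 + 792, 6420 = 8×792 + 84, 792 = 9×84 + 36, 84 = 2×36 + 12, 36 = 3×12).
12 divides 2832, so solutions exist.
Back-substituting, 6420×(327) + 13632×(-154) = 12.
So 6420×(327) ≡ 12 (mod 13632); multiply by 236: x ≡ 77172 (mod 1136).
Smallest nonnegative: x = 77172 mod 1136 = 1060.

1060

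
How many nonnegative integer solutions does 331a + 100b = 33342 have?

1

gcd(331, 100) = 1.
By Bézout, 331·(-29) + 100·(96) = 1.
One solution: (82, 62).
General: a = 82 + 100t, b = 62 - 331t.
a ≥ 0 ⇒ t ≥ 0; b ≥ 0 ⇒ t ≤ 0. So t ∈ [0, 0]: 1 solution.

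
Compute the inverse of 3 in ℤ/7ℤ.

gcd(7, 3) = 1  (7 = 2×3 + 1, 3 = 3×1).
Back-substituting, 3×(-2) + 7×(1) = 1.
So 3×-2 ≡ 1 (mod 7), and -2 mod 7 = 5.

5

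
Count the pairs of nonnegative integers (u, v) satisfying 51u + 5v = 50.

1

gcd(51, 5) = 1.
By Bézout, 51*(1) + 5*(-10) = 1.
One solution: (0, 10).
General: u = 0 + 5t, v = 10 - 51t.
u ≥ 0 ⇒ t ≥ 0; v ≥ 0 ⇒ t ≤ 0. So t ∈ [0, 0]: 1 solution.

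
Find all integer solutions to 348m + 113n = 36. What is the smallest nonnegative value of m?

4

gcd(348, 113):
  348 = 3*113 + 9
  113 = 12*9 + 5
  9 = 1*5 + 4
  5 = 1*4 + 1
  4 = 4*1
so gcd(348, 113) = 1.
1 divides 36, so solutions exist.
Back-substitute for Bézout coefficients:
  1 = 5 - 1*4
  ... = 348*(-25) + 113*(77)
Scale by 36/1 = 36: (m₀, n₀) = (-900, 2772).
General solution: m = -900 + 113t, n = 2772 - 348t for integer t.
m ≥ 0: smallest is -900 mod 113 = 4 (at t = 8), with n = -12.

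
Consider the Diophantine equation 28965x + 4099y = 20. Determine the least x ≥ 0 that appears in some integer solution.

gcd(28965, 4099) = 1.
1 divides 20, so solutions exist.
By Bézout, 28965*(-648) + 4099*(4579) = 1.
Scale by 20/1 = 20: (x₀, y₀) = (-12960, 91580).
General solution: x = -12960 + 4099t, y = 91580 - 28965t for integer t.
x ≥ 0: smallest is -12960 mod 4099 = 3436 (at t = 4), with y = -24280.

3436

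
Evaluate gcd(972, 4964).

gcd(4964, 972):
  4964 = 5·972 + 104
  972 = 9·104 + 36
  104 = 2·36 + 32
  36 = 1·32 + 4
  32 = 8·4
so gcd(4964, 972) = 4.

4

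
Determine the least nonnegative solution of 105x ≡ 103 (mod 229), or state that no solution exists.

gcd(229, 105):
  229 = 2×105 + 19
  105 = 5×19 + 10
  19 = 1×10 + 9
  10 = 1×9 + 1
  9 = 9×1
so gcd(229, 105) = 1.
1 divides 103, so solutions exist.
Back-substitute for Bézout coefficients:
  1 = 10 - 1×9
  ... = 105×(24) + 229×(-11)
So 105×(24) ≡ 1 (mod 229); multiply by 103: x ≡ 2472 (mod 229).
Smallest nonnegative: x = 2472 mod 229 = 182.

182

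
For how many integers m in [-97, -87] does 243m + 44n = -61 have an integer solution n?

0

gcd(243, 44):
  243 = 5×44 + 23
  44 = 1×23 + 21
  23 = 1×21 + 2
  21 = 10×2 + 1
  2 = 2×1
so gcd(243, 44) = 1.
Back-substitute for Bézout coefficients:
  1 = 21 - 10×2
  ... = 243×(-21) + 44×(116)
Scale by -61: particular solution (1281, -7076); reduce m mod 44: (5, -29).
General solution: m = 5 + 44t, n = -29 - 243t for integer t.
-97 ≤ 5 + 44t ≤ -87 gives t ∈ [-2, -3], which is 0 values.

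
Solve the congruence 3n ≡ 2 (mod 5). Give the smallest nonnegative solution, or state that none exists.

gcd(5, 3):
  5 = 1·3 + 2
  3 = 1·2 + 1
  2 = 2·1
so gcd(5, 3) = 1.
1 divides 2, so solutions exist.
Back-substitute for Bézout coefficients:
  1 = 3 - 1·2
  ... = 3·(2) + 5·(-1)
So 3·(2) ≡ 1 (mod 5); multiply by 2: n ≡ 4 (mod 5).
Smallest nonnegative: n = 4 mod 5 = 4.

4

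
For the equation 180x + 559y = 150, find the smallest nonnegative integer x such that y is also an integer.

gcd(559, 180) = 1.
1 divides 150, so solutions exist.
By Bézout, 180×(-59) + 559×(19) = 1.
Scale by 150/1 = 150: (x₀, y₀) = (-8850, 2850).
General solution: x = -8850 + 559t, y = 2850 - 180t for integer t.
x ≥ 0: smallest is -8850 mod 559 = 94 (at t = 16), with y = -30.

94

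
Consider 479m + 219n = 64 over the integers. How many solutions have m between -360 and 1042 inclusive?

6

gcd(479, 219) = 1.
By Bézout, 479×(-16) + 219×(35) = 1.
Particular solution: (71, -155).
General solution: m = 71 + 219t, n = -155 - 479t for integer t.
-360 ≤ 71 + 219t ≤ 1042 gives t ∈ [-1, 4], which is 6 values.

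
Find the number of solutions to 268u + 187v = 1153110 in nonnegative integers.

23

gcd(268, 187) = 1.
By Bézout, 268·(-30) + 187·(43) = 1.
One solution: (17, 6142).
General: u = 17 + 187t, v = 6142 - 268t.
u ≥ 0 ⇒ t ≥ 0; v ≥ 0 ⇒ t ≤ 22. So t ∈ [0, 22]: 23 solutions.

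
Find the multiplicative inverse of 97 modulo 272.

129

gcd(272, 97):
  272 = 2*97 + 78
  97 = 1*78 + 19
  78 = 4*19 + 2
  19 = 9*2 + 1
  2 = 2*1
so gcd(272, 97) = 1.
Back-substitute for Bézout coefficients:
  1 = 19 - 9*2
  ... = 97*(129) + 272*(-46)
So 97*129 ≡ 1 (mod 272), and 129 mod 272 = 129.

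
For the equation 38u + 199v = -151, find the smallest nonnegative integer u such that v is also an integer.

gcd(199, 38) = 1  (199 = 5×38 + 9, 38 = 4×9 + 2, 9 = 4×2 + 1, 2 = 2×1).
1 divides -151, so solutions exist.
Back-substituting, 38×(-89) + 199×(17) = 1.
Scale by -151/1 = -151: (u₀, v₀) = (13439, -2567).
General solution: u = 13439 + 199t, v = -2567 - 38t for integer t.
u ≥ 0: smallest is 13439 mod 199 = 106 (at t = -67), with v = -21.

106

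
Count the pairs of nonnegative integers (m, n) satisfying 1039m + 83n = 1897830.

22

gcd(1039, 83) = 1.
By Bézout, 1039·(-27) + 83·(338) = 1.
One solution: (51, 22227).
General: m = 51 + 83t, n = 22227 - 1039t.
m ≥ 0 ⇒ t ≥ 0; n ≥ 0 ⇒ t ≤ 21. So t ∈ [0, 21]: 22 solutions.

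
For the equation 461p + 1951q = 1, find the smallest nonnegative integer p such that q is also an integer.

237

gcd(1951, 461):
  1951 = 4*461 + 107
  461 = 4*107 + 33
  107 = 3*33 + 8
  33 = 4*8 + 1
  8 = 8*1
so gcd(1951, 461) = 1.
1 divides 1, so solutions exist.
Back-substitute for Bézout coefficients:
  1 = 33 - 4*8
  ... = 461*(237) + 1951*(-56)
Scale by 1/1 = 1: (p₀, q₀) = (237, -56).
General solution: p = 237 + 1951t, q = -56 - 461t for integer t.
p ≥ 0: smallest is 237 mod 1951 = 237 (at t = 0), with q = -56.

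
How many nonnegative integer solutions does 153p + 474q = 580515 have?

24

gcd(474, 153):
  474 = 3×153 + 15
  153 = 10×15 + 3
  15 = 5×3
so gcd(474, 153) = 3.
Back-substitute for Bézout coefficients:
  3 = 153 - 10×15
  ... = 153×(31) + 474×(-10)
Scale by 193505: one solution is (5998655, -1935050). Reduce p mod 158: (27, 1216).
General: p = 27 + 158t, q = 1216 - 51t.
p ≥ 0 ⇒ t ≥ 0; q ≥ 0 ⇒ t ≤ 23. So t ∈ [0, 23]: 24 solutions.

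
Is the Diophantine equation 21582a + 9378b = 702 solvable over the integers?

yes

gcd(21582, 9378) = 18.
18 divides 702, so integer solutions exist.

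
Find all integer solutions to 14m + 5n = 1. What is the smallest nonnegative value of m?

gcd(14, 5) = 1  (14 = 2*5 + 4, 5 = 1*4 + 1, 4 = 4*1).
1 divides 1, so solutions exist.
Back-substituting, 14*(-1) + 5*(3) = 1.
Scale by 1/1 = 1: (m₀, n₀) = (-1, 3).
General solution: m = -1 + 5t, n = 3 - 14t for integer t.
m ≥ 0: smallest is -1 mod 5 = 4 (at t = 1), with n = -11.

4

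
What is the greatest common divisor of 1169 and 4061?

gcd(4061, 1169) = 1  (4061 = 3*1169 + 554, 1169 = 2*554 + 61, 554 = 9*61 + 5, 61 = 12*5 + 1, 5 = 5*1).

1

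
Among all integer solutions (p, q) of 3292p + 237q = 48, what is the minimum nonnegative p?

144

gcd(3292, 237) = 1.
1 divides 48, so solutions exist.
By Bézout, 3292×(82) + 237×(-1139) = 1.
Scale by 48/1 = 48: (p₀, q₀) = (3936, -54672).
General solution: p = 3936 + 237t, q = -54672 - 3292t for integer t.
p ≥ 0: smallest is 3936 mod 237 = 144 (at t = -16), with q = -2000.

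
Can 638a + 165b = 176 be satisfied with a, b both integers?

gcd(638, 165) = 11  (638 = 3·165 + 143, 165 = 1·143 + 22, 143 = 6·22 + 11, 22 = 2·11).
11 divides 176, so integer solutions exist.

yes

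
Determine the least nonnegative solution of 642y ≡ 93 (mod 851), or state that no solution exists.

195

gcd(851, 642) = 1.
1 divides 93, so solutions exist.
By Bézout, 642*(57) + 851*(-43) = 1.
So 642*(57) ≡ 1 (mod 851); multiply by 93: y ≡ 5301 (mod 851).
Smallest nonnegative: y = 5301 mod 851 = 195.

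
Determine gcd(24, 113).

gcd(113, 24):
  113 = 4*24 + 17
  24 = 1*17 + 7
  17 = 2*7 + 3
  7 = 2*3 + 1
  3 = 3*1
so gcd(113, 24) = 1.

1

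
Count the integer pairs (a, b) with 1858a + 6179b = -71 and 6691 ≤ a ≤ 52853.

gcd(6179, 1858) = 1.
By Bézout, 1858·(2012) + 6179·(-605) = 1.
Particular solution: (5444, -1637).
General solution: a = 5444 + 6179t, b = -1637 - 1858t for integer t.
6691 ≤ 5444 + 6179t ≤ 52853 gives t ∈ [1, 7], which is 7 values.

7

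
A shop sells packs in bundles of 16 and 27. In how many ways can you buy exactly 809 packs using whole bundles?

2

Need nonnegative integers with 16j + 27k = 809.
gcd(16, 27) = 1, and 16·(-5) + 27·(3) = 1.
So (j₀, k₀) = (-4045, 2427); general j = -4045 + 27t, k = 2427 - 16t.
j ≥ 0 ⇒ t ≥ 150; k ≥ 0 ⇒ t ≤ 151. That's 2 values of t.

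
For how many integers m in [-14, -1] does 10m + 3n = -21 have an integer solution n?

gcd(10, 3):
  10 = 3·3 + 1
  3 = 3·1
so gcd(10, 3) = 1.
Back-substitute for Bézout coefficients:
  1 = 10 - 3·3
  ... = 10·(1) + 3·(-3)
Scale by -21: particular solution (-21, 63); reduce m mod 3: (0, -7).
General solution: m = 0 + 3t, n = -7 - 10t for integer t.
-14 ≤ 0 + 3t ≤ -1 gives t ∈ [-4, -1], which is 4 values.

4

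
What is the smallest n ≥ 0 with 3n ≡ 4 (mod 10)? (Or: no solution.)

8

gcd(10, 3) = 1.
1 divides 4, so solutions exist.
By Bézout, 3×(-3) + 10×(1) = 1.
So 3×(-3) ≡ 1 (mod 10); multiply by 4: n ≡ -12 (mod 10).
Smallest nonnegative: n = -12 mod 10 = 8.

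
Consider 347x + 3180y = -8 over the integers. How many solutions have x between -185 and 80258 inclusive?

25

gcd(3180, 347) = 1  (3180 = 9*347 + 57, 347 = 6*57 + 5, 57 = 11*5 + 2, 5 = 2*2 + 1, 2 = 2*1).
Back-substituting, 347*(1283) + 3180*(-140) = 1.
Scale by -8: particular solution (-10264, 1120); reduce x mod 3180: (2456, -268).
General solution: x = 2456 + 3180t, y = -268 - 347t for integer t.
-185 ≤ 2456 + 3180t ≤ 80258 gives t ∈ [0, 24], which is 25 values.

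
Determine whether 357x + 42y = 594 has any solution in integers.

no

gcd(357, 42):
  357 = 8×42 + 21
  42 = 2×21
so gcd(357, 42) = 21.
21 does not divide 594 (remainder 6), so no integer solutions.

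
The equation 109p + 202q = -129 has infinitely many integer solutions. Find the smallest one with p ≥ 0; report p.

gcd(202, 109) = 1  (202 = 1×109 + 93, 109 = 1×93 + 16, 93 = 5×16 + 13, 16 = 1×13 + 3, 13 = 4×3 + 1, 3 = 3×1).
1 divides -129, so solutions exist.
Back-substituting, 109×(-63) + 202×(34) = 1.
Scale by -129/1 = -129: (p₀, q₀) = (8127, -4386).
General solution: p = 8127 + 202t, q = -4386 - 109t for integer t.
p ≥ 0: smallest is 8127 mod 202 = 47 (at t = -40), with q = -26.

47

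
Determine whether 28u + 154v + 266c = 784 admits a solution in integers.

gcd(154, 28):
  154 = 5×28 + 14
  28 = 2×14
so gcd(154, 28) = 14.
gcd(14, 266) = 14.
14 divides 784, so integer solutions exist.

yes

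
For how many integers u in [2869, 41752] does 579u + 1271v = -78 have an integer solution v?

gcd(1271, 579):
  1271 = 2·579 + 113
  579 = 5·113 + 14
  113 = 8·14 + 1
  14 = 14·1
so gcd(1271, 579) = 1.
Back-substitute for Bézout coefficients:
  1 = 113 - 8·14
  ... = 579·(-90) + 1271·(41)
Scale by -78: particular solution (7020, -3198); reduce u mod 1271: (665, -303).
General solution: u = 665 + 1271t, v = -303 - 579t for integer t.
2869 ≤ 665 + 1271t ≤ 41752 gives t ∈ [2, 32], which is 31 values.

31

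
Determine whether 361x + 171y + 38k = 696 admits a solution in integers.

no

gcd(361, 171) = 19  (361 = 2·171 + 19, 171 = 9·19).
gcd(19, 38) = 19.
19 does not divide 696 (remainder 12), so no integer solutions.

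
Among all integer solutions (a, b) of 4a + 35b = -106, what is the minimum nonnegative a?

26

gcd(35, 4) = 1.
1 divides -106, so solutions exist.
By Bézout, 4×(9) + 35×(-1) = 1.
Scale by -106/1 = -106: (a₀, b₀) = (-954, 106).
General solution: a = -954 + 35t, b = 106 - 4t for integer t.
a ≥ 0: smallest is -954 mod 35 = 26 (at t = 28), with b = -6.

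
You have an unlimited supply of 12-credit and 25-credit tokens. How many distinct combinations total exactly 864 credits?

3

Need nonnegative integers with 12j + 25k = 864.
gcd(12, 25) = 1, and 12·(-2) + 25·(1) = 1.
So (j₀, k₀) = (-1728, 864); general j = -1728 + 25t, k = 864 - 12t.
j ≥ 0 ⇒ t ≥ 70; k ≥ 0 ⇒ t ≤ 72. That's 3 values of t.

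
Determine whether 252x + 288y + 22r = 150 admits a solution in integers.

gcd(288, 252) = 36.
gcd(36, 22) = 2.
2 divides 150, so integer solutions exist.

yes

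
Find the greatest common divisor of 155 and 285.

5

gcd(285, 155) = 5  (285 = 1·155 + 130, 155 = 1·130 + 25, 130 = 5·25 + 5, 25 = 5·5).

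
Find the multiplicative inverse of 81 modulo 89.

gcd(89, 81):
  89 = 1·81 + 8
  81 = 10·8 + 1
  8 = 8·1
so gcd(89, 81) = 1.
Back-substitute for Bézout coefficients:
  1 = 81 - 10·8
  ... = 81·(11) + 89·(-10)
So 81·11 ≡ 1 (mod 89), and 11 mod 89 = 11.

11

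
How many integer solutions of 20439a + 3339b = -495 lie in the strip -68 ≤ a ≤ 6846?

gcd(20439, 3339) = 9.
By Bézout, 20439×(33) + 3339×(-202) = 9.
Particular solution: (40, -245).
General solution: a = 40 + 371t, b = -245 - 2271t for integer t.
-68 ≤ 40 + 371t ≤ 6846 gives t ∈ [0, 18], which is 19 values.

19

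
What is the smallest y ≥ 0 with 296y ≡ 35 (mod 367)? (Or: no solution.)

gcd(367, 296) = 1.
1 divides 35, so solutions exist.
By Bézout, 296·(31) + 367·(-25) = 1.
So 296·(31) ≡ 1 (mod 367); multiply by 35: y ≡ 1085 (mod 367).
Smallest nonnegative: y = 1085 mod 367 = 351.

351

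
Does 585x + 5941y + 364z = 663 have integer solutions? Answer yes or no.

gcd(5941, 585) = 13.
gcd(13, 364) = 13.
13 divides 663, so integer solutions exist.

yes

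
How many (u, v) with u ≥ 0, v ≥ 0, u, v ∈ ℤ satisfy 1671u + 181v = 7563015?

gcd(1671, 181) = 1  (1671 = 9*181 + 42, 181 = 4*42 + 13, 42 = 3*13 + 3, 13 = 4*3 + 1, 3 = 3*1).
Back-substituting, 1671*(-56) + 181*(517) = 1.
Scale by 7563015: one solution is (-423528840, 3910078755). Reduce u mod 181: (119, 40686).
General: u = 119 + 181t, v = 40686 - 1671t.
u ≥ 0 ⇒ t ≥ 0; v ≥ 0 ⇒ t ≤ 24. So t ∈ [0, 24]: 25 solutions.

25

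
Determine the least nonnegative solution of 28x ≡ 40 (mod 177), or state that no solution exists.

gcd(177, 28):
  177 = 6·28 + 9
  28 = 3·9 + 1
  9 = 9·1
so gcd(177, 28) = 1.
1 divides 40, so solutions exist.
Back-substitute for Bézout coefficients:
  1 = 28 - 3·9
  ... = 28·(19) + 177·(-3)
So 28·(19) ≡ 1 (mod 177); multiply by 40: x ≡ 760 (mod 177).
Smallest nonnegative: x = 760 mod 177 = 52.

52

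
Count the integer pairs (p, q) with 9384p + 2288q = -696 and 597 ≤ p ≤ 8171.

26

gcd(9384, 2288) = 8.
By Bézout, 9384*(-69) + 2288*(283) = 8.
Particular solution: (283, -1161).
General solution: p = 283 + 286t, q = -1161 - 1173t for integer t.
597 ≤ 283 + 286t ≤ 8171 gives t ∈ [2, 27], which is 26 values.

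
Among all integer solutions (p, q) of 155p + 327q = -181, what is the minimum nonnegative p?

79

gcd(327, 155):
  327 = 2·155 + 17
  155 = 9·17 + 2
  17 = 8·2 + 1
  2 = 2·1
so gcd(327, 155) = 1.
1 divides -181, so solutions exist.
Back-substitute for Bézout coefficients:
  1 = 17 - 8·2
  ... = 155·(-154) + 327·(73)
Scale by -181/1 = -181: (p₀, q₀) = (27874, -13213).
General solution: p = 27874 + 327t, q = -13213 - 155t for integer t.
p ≥ 0: smallest is 27874 mod 327 = 79 (at t = -85), with q = -38.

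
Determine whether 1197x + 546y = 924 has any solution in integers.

gcd(1197, 546) = 21.
21 divides 924, so integer solutions exist.

yes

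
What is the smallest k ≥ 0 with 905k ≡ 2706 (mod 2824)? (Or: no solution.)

gcd(2824, 905) = 1  (2824 = 3*905 + 109, 905 = 8*109 + 33, 109 = 3*33 + 10, 33 = 3*10 + 3, 10 = 3*3 + 1, 3 = 3*1).
1 divides 2706, so solutions exist.
Back-substituting, 905*(-855) + 2824*(274) = 1.
So 905*(-855) ≡ 1 (mod 2824); multiply by 2706: k ≡ -2313630 (mod 2824).
Smallest nonnegative: k = -2313630 mod 2824 = 2050.

2050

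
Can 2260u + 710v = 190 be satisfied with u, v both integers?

gcd(2260, 710) = 10  (2260 = 3·710 + 130, 710 = 5·130 + 60, 130 = 2·60 + 10, 60 = 6·10).
10 divides 190, so integer solutions exist.

yes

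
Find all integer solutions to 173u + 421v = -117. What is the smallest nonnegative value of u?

121

gcd(421, 173):
  421 = 2*173 + 75
  173 = 2*75 + 23
  75 = 3*23 + 6
  23 = 3*6 + 5
  6 = 1*5 + 1
  5 = 5*1
so gcd(421, 173) = 1.
1 divides -117, so solutions exist.
Back-substitute for Bézout coefficients:
  1 = 6 - 1*5
  ... = 173*(-73) + 421*(30)
Scale by -117/1 = -117: (u₀, v₀) = (8541, -3510).
General solution: u = 8541 + 421t, v = -3510 - 173t for integer t.
u ≥ 0: smallest is 8541 mod 421 = 121 (at t = -20), with v = -50.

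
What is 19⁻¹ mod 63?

gcd(63, 19) = 1  (63 = 3*19 + 6, 19 = 3*6 + 1, 6 = 6*1).
Back-substituting, 19*(10) + 63*(-3) = 1.
So 19*10 ≡ 1 (mod 63), and 10 mod 63 = 10.

10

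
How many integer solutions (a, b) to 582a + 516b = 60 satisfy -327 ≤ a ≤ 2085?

28

gcd(582, 516) = 6  (582 = 1*516 + 66, 516 = 7*66 + 54, 66 = 1*54 + 12, 54 = 4*12 + 6, 12 = 2*6).
Back-substituting, 582*(-39) + 516*(44) = 6.
Scale by 10: particular solution (-390, 440); reduce a mod 86: (40, -45).
General solution: a = 40 + 86t, b = -45 - 97t for integer t.
-327 ≤ 40 + 86t ≤ 2085 gives t ∈ [-4, 23], which is 28 values.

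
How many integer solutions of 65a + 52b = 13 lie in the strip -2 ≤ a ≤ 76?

gcd(65, 52) = 13  (65 = 1×52 + 13, 52 = 4×13).
Back-substituting, 65×(1) + 52×(-1) = 13.
Scale by 1: particular solution (1, -1); reduce a mod 4: (1, -1).
General solution: a = 1 + 4t, b = -1 - 5t for integer t.
-2 ≤ 1 + 4t ≤ 76 gives t ∈ [0, 18], which is 19 values.

19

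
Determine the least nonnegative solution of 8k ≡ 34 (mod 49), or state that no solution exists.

41

gcd(49, 8):
  49 = 6×8 + 1
  8 = 8×1
so gcd(49, 8) = 1.
1 divides 34, so solutions exist.
Back-substitute for Bézout coefficients:
  1 = 49 - 6×8
  ... = 8×(-6) + 49×(1)
So 8×(-6) ≡ 1 (mod 49); multiply by 34: k ≡ -204 (mod 49).
Smallest nonnegative: k = -204 mod 49 = 41.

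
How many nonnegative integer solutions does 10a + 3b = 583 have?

20

gcd(10, 3):
  10 = 3*3 + 1
  3 = 3*1
so gcd(10, 3) = 1.
Back-substitute for Bézout coefficients:
  1 = 10 - 3*3
  ... = 10*(1) + 3*(-3)
Scale by 583: one solution is (583, -1749). Reduce a mod 3: (1, 191).
General: a = 1 + 3t, b = 191 - 10t.
a ≥ 0 ⇒ t ≥ 0; b ≥ 0 ⇒ t ≤ 19. So t ∈ [0, 19]: 20 solutions.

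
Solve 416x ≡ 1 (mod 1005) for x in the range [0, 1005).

761

gcd(1005, 416) = 1  (1005 = 2×416 + 173, 416 = 2×173 + 70, 173 = 2×70 + 33, 70 = 2×33 + 4, 33 = 8×4 + 1, 4 = 4×1).
Back-substituting, 416×(-244) + 1005×(101) = 1.
So 416×-244 ≡ 1 (mod 1005), and -244 mod 1005 = 761.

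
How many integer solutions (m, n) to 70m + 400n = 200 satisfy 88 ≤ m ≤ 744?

17

gcd(400, 70):
  400 = 5×70 + 50
  70 = 1×50 + 20
  50 = 2×20 + 10
  20 = 2×10
so gcd(400, 70) = 10.
Back-substitute for Bézout coefficients:
  10 = 50 - 2×20
  ... = 70×(-17) + 400×(3)
Scale by 20: particular solution (-340, 60); reduce m mod 40: (20, -3).
General solution: m = 20 + 40t, n = -3 - 7t for integer t.
88 ≤ 20 + 40t ≤ 744 gives t ∈ [2, 18], which is 17 values.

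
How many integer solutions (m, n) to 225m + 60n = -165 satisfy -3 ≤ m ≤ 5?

gcd(225, 60) = 15.
By Bézout, 225·(-1) + 60·(4) = 15.
Particular solution: (3, -14).
General solution: m = 3 + 4t, n = -14 - 15t for integer t.
-3 ≤ 3 + 4t ≤ 5 gives t ∈ [-1, 0], which is 2 values.

2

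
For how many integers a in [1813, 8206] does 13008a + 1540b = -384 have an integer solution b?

17

gcd(13008, 1540):
  13008 = 8·1540 + 688
  1540 = 2·688 + 164
  688 = 4·164 + 32
  164 = 5·32 + 4
  32 = 8·4
so gcd(13008, 1540) = 4.
Back-substitute for Bézout coefficients:
  4 = 164 - 5·32
  ... = 13008·(-47) + 1540·(397)
Scale by -96: particular solution (4512, -38112); reduce a mod 385: (277, -2340).
General solution: a = 277 + 385t, b = -2340 - 3252t for integer t.
1813 ≤ 277 + 385t ≤ 8206 gives t ∈ [4, 20], which is 17 values.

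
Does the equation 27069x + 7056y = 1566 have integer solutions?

no

gcd(27069, 7056) = 21  (27069 = 3·7056 + 5901, 7056 = 1·5901 + 1155, 5901 = 5·1155 + 126, 1155 = 9·126 + 21, 126 = 6·21).
21 does not divide 1566 (remainder 12), so no integer solutions.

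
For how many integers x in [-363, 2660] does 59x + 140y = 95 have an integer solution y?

gcd(140, 59) = 1  (140 = 2×59 + 22, 59 = 2×22 + 15, 22 = 1×15 + 7, 15 = 2×7 + 1, 7 = 7×1).
Back-substituting, 59×(19) + 140×(-8) = 1.
Scale by 95: particular solution (1805, -760); reduce x mod 140: (125, -52).
General solution: x = 125 + 140t, y = -52 - 59t for integer t.
-363 ≤ 125 + 140t ≤ 2660 gives t ∈ [-3, 18], which is 22 values.

22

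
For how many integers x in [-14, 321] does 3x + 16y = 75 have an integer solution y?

gcd(16, 3):
  16 = 5·3 + 1
  3 = 3·1
so gcd(16, 3) = 1.
Back-substitute for Bézout coefficients:
  1 = 16 - 5·3
  ... = 3·(-5) + 16·(1)
Scale by 75: particular solution (-375, 75); reduce x mod 16: (9, 3).
General solution: x = 9 + 16t, y = 3 - 3t for integer t.
-14 ≤ 9 + 16t ≤ 321 gives t ∈ [-1, 19], which is 21 values.

21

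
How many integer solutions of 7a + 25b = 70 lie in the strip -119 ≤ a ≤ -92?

gcd(25, 7) = 1  (25 = 3·7 + 4, 7 = 1·4 + 3, 4 = 1·3 + 1, 3 = 3·1).
Back-substituting, 7·(-7) + 25·(2) = 1.
Scale by 70: particular solution (-490, 140); reduce a mod 25: (10, 0).
General solution: a = 10 + 25t, b = 0 - 7t for integer t.
-119 ≤ 10 + 25t ≤ -92 gives t ∈ [-5, -5], which is 1 value.

1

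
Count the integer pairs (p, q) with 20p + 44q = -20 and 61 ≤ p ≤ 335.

25

gcd(44, 20) = 4.
By Bézout, 20*(-2) + 44*(1) = 4.
Particular solution: (10, -5).
General solution: p = 10 + 11t, q = -5 - 5t for integer t.
61 ≤ 10 + 11t ≤ 335 gives t ∈ [5, 29], which is 25 values.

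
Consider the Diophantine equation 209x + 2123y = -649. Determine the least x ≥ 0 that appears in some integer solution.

gcd(2123, 209) = 11  (2123 = 10·209 + 33, 209 = 6·33 + 11, 33 = 3·11).
11 divides -649, so solutions exist.
Back-substituting, 209·(61) + 2123·(-6) = 11.
Scale by -649/11 = -59: (x₀, y₀) = (-3599, 354).
General solution: x = -3599 + 193t, y = 354 - 19t for integer t.
x ≥ 0: smallest is -3599 mod 193 = 68 (at t = 19), with y = -7.

68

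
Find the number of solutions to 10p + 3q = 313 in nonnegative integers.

gcd(10, 3) = 1.
By Bézout, 10*(1) + 3*(-3) = 1.
One solution: (1, 101).
General: p = 1 + 3t, q = 101 - 10t.
p ≥ 0 ⇒ t ≥ 0; q ≥ 0 ⇒ t ≤ 10. So t ∈ [0, 10]: 11 solutions.

11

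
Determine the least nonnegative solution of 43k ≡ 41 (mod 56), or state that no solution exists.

27

gcd(56, 43):
  56 = 1·43 + 13
  43 = 3·13 + 4
  13 = 3·4 + 1
  4 = 4·1
so gcd(56, 43) = 1.
1 divides 41, so solutions exist.
Back-substitute for Bézout coefficients:
  1 = 13 - 3·4
  ... = 43·(-13) + 56·(10)
So 43·(-13) ≡ 1 (mod 56); multiply by 41: k ≡ -533 (mod 56).
Smallest nonnegative: k = -533 mod 56 = 27.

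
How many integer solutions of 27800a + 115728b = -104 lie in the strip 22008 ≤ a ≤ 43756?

gcd(115728, 27800) = 8  (115728 = 4×27800 + 4528, 27800 = 6×4528 + 632, 4528 = 7×632 + 104, 632 = 6×104 + 8, 104 = 13×8).
Back-substituting, 27800×(1099) + 115728×(-264) = 8.
Scale by -13: particular solution (-14287, 3432); reduce a mod 14466: (179, -43).
General solution: a = 179 + 14466t, b = -43 - 3475t for integer t.
22008 ≤ 179 + 14466t ≤ 43756 gives t ∈ [2, 3], which is 2 values.

2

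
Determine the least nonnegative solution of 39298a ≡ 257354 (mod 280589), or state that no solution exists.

221676

gcd(280589, 39298):
  280589 = 7*39298 + 5503
  39298 = 7*5503 + 777
  5503 = 7*777 + 64
  777 = 12*64 + 9
  64 = 7*9 + 1
  9 = 9*1
so gcd(280589, 39298) = 1.
1 divides 257354, so solutions exist.
Back-substitute for Bézout coefficients:
  1 = 64 - 7*9
  ... = 39298*(-30695) + 280589*(4299)
So 39298*(-30695) ≡ 1 (mod 280589); multiply by 257354: a ≡ -7899481030 (mod 280589).
Smallest nonnegative: a = -7899481030 mod 280589 = 221676.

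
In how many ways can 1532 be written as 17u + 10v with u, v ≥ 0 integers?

gcd(17, 10) = 1  (17 = 1×10 + 7, 10 = 1×7 + 3, 7 = 2×3 + 1, 3 = 3×1).
Back-substituting, 17×(3) + 10×(-5) = 1.
Scale by 1532: one solution is (4596, -7660). Reduce u mod 10: (6, 143).
General: u = 6 + 10t, v = 143 - 17t.
u ≥ 0 ⇒ t ≥ 0; v ≥ 0 ⇒ t ≤ 8. So t ∈ [0, 8]: 9 solutions.

9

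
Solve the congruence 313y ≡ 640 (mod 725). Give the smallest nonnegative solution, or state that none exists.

gcd(725, 313) = 1.
1 divides 640, so solutions exist.
By Bézout, 313*(227) + 725*(-98) = 1.
So 313*(227) ≡ 1 (mod 725); multiply by 640: y ≡ 145280 (mod 725).
Smallest nonnegative: y = 145280 mod 725 = 280.

280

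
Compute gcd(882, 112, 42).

14

gcd(882, 112):
  882 = 7×112 + 98
  112 = 1×98 + 14
  98 = 7×14
so gcd(882, 112) = 14.
gcd(14, 42) = 14.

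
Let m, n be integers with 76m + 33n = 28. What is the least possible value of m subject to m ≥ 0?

16

gcd(76, 33):
  76 = 2·33 + 10
  33 = 3·10 + 3
  10 = 3·3 + 1
  3 = 3·1
so gcd(76, 33) = 1.
1 divides 28, so solutions exist.
Back-substitute for Bézout coefficients:
  1 = 10 - 3·3
  ... = 76·(10) + 33·(-23)
Scale by 28/1 = 28: (m₀, n₀) = (280, -644).
General solution: m = 280 + 33t, n = -644 - 76t for integer t.
m ≥ 0: smallest is 280 mod 33 = 16 (at t = -8), with n = -36.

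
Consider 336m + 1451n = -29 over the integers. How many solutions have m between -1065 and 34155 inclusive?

gcd(1451, 336) = 1  (1451 = 4×336 + 107, 336 = 3×107 + 15, 107 = 7×15 + 2, 15 = 7×2 + 1, 2 = 2×1).
Back-substituting, 336×(678) + 1451×(-157) = 1.
Scale by -29: particular solution (-19662, 4553); reduce m mod 1451: (652, -151).
General solution: m = 652 + 1451t, n = -151 - 336t for integer t.
-1065 ≤ 652 + 1451t ≤ 34155 gives t ∈ [-1, 23], which is 25 values.

25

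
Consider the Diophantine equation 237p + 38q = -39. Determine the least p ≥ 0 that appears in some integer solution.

21

gcd(237, 38):
  237 = 6*38 + 9
  38 = 4*9 + 2
  9 = 4*2 + 1
  2 = 2*1
so gcd(237, 38) = 1.
1 divides -39, so solutions exist.
Back-substitute for Bézout coefficients:
  1 = 9 - 4*2
  ... = 237*(17) + 38*(-106)
Scale by -39/1 = -39: (p₀, q₀) = (-663, 4134).
General solution: p = -663 + 38t, q = 4134 - 237t for integer t.
p ≥ 0: smallest is -663 mod 38 = 21 (at t = 18), with q = -132.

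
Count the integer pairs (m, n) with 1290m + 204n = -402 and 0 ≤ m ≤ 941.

gcd(1290, 204) = 6.
By Bézout, 1290·(-3) + 204·(19) = 6.
Particular solution: (31, -198).
General solution: m = 31 + 34t, n = -198 - 215t for integer t.
0 ≤ 31 + 34t ≤ 941 gives t ∈ [0, 26], which is 27 values.

27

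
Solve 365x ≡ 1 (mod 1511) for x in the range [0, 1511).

948

gcd(1511, 365) = 1.
By Bézout, 365·(-563) + 1511·(136) = 1.
So 365·-563 ≡ 1 (mod 1511), and -563 mod 1511 = 948.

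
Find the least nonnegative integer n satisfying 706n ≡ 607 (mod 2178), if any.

gcd(2178, 706) = 2  (2178 = 3·706 + 60, 706 = 11·60 + 46, 60 = 1·46 + 14, 46 = 3·14 + 4, 14 = 3·4 + 2, 4 = 2·2).
2 does not divide 607, so the congruence has no solution.

no solution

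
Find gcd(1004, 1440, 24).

4

gcd(1440, 1004):
  1440 = 1×1004 + 436
  1004 = 2×436 + 132
  436 = 3×132 + 40
  132 = 3×40 + 12
  40 = 3×12 + 4
  12 = 3×4
so gcd(1440, 1004) = 4.
gcd(4, 24) = 4.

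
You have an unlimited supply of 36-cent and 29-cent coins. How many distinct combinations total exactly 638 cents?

1

Need nonnegative integers with 36j + 29k = 638.
gcd(36, 29) = 1, and 36·(-4) + 29·(5) = 1.
So (j₀, k₀) = (-2552, 3190); general j = -2552 + 29t, k = 3190 - 36t.
j ≥ 0 ⇒ t ≥ 88; k ≥ 0 ⇒ t ≤ 88. That's 1 value of t.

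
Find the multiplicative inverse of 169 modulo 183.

13

gcd(183, 169) = 1  (183 = 1·169 + 14, 169 = 12·14 + 1, 14 = 14·1).
Back-substituting, 169·(13) + 183·(-12) = 1.
So 169·13 ≡ 1 (mod 183), and 13 mod 183 = 13.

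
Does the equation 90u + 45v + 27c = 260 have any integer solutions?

no

gcd(90, 45) = 45  (90 = 2*45).
gcd(45, 27) = 9.
9 does not divide 260 (remainder 8), so no integer solutions.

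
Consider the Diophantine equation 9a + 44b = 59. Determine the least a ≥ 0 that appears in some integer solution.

31

gcd(44, 9) = 1.
1 divides 59, so solutions exist.
By Bézout, 9×(5) + 44×(-1) = 1.
Scale by 59/1 = 59: (a₀, b₀) = (295, -59).
General solution: a = 295 + 44t, b = -59 - 9t for integer t.
a ≥ 0: smallest is 295 mod 44 = 31 (at t = -6), with b = -5.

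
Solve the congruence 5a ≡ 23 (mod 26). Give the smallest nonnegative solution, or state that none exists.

15

gcd(26, 5) = 1.
1 divides 23, so solutions exist.
By Bézout, 5·(-5) + 26·(1) = 1.
So 5·(-5) ≡ 1 (mod 26); multiply by 23: a ≡ -115 (mod 26).
Smallest nonnegative: a = -115 mod 26 = 15.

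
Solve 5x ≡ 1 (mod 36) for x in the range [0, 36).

gcd(36, 5):
  36 = 7×5 + 1
  5 = 5×1
so gcd(36, 5) = 1.
Back-substitute for Bézout coefficients:
  1 = 36 - 7×5
  ... = 5×(-7) + 36×(1)
So 5×-7 ≡ 1 (mod 36), and -7 mod 36 = 29.

29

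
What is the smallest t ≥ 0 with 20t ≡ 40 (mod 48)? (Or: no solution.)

2

gcd(48, 20) = 4  (48 = 2*20 + 8, 20 = 2*8 + 4, 8 = 2*4).
4 divides 40, so solutions exist.
Back-substituting, 20*(5) + 48*(-2) = 4.
So 20*(5) ≡ 4 (mod 48); multiply by 10: t ≡ 50 (mod 12).
Smallest nonnegative: t = 50 mod 12 = 2.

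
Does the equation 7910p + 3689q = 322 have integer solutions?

gcd(7910, 3689) = 7.
7 divides 322, so integer solutions exist.

yes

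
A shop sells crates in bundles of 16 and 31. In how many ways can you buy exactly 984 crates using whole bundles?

2

Need nonnegative integers with 16j + 31k = 984.
gcd(16, 31) = 1, and 16·(2) + 31·(-1) = 1.
So (j₀, k₀) = (1968, -984); general j = 1968 + 31t, k = -984 - 16t.
j ≥ 0 ⇒ t ≥ -63; k ≥ 0 ⇒ t ≤ -62. That's 2 values of t.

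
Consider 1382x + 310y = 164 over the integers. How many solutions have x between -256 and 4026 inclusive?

27

gcd(1382, 310) = 2  (1382 = 4×310 + 142, 310 = 2×142 + 26, 142 = 5×26 + 12, 26 = 2×12 + 2, 12 = 6×2).
Back-substituting, 1382×(-24) + 310×(107) = 2.
Scale by 82: particular solution (-1968, 8774); reduce x mod 155: (47, -209).
General solution: x = 47 + 155t, y = -209 - 691t for integer t.
-256 ≤ 47 + 155t ≤ 4026 gives t ∈ [-1, 25], which is 27 values.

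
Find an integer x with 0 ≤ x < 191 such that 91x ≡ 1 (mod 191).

21

gcd(191, 91) = 1.
By Bézout, 91*(21) + 191*(-10) = 1.
So 91*21 ≡ 1 (mod 191), and 21 mod 191 = 21.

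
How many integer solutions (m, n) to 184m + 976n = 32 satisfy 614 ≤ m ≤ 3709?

gcd(976, 184):
  976 = 5·184 + 56
  184 = 3·56 + 16
  56 = 3·16 + 8
  16 = 2·8
so gcd(976, 184) = 8.
Back-substitute for Bézout coefficients:
  8 = 56 - 3·16
  ... = 184·(-53) + 976·(10)
Scale by 4: particular solution (-212, 40); reduce m mod 122: (32, -6).
General solution: m = 32 + 122t, n = -6 - 23t for integer t.
614 ≤ 32 + 122t ≤ 3709 gives t ∈ [5, 30], which is 26 values.

26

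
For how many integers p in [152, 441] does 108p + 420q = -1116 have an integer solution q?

gcd(420, 108) = 12  (420 = 3*108 + 96, 108 = 1*96 + 12, 96 = 8*12).
Back-substituting, 108*(4) + 420*(-1) = 12.
Scale by -93: particular solution (-372, 93); reduce p mod 35: (13, -6).
General solution: p = 13 + 35t, q = -6 - 9t for integer t.
152 ≤ 13 + 35t ≤ 441 gives t ∈ [4, 12], which is 9 values.

9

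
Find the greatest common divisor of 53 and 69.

gcd(69, 53):
  69 = 1*53 + 16
  53 = 3*16 + 5
  16 = 3*5 + 1
  5 = 5*1
so gcd(69, 53) = 1.

1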